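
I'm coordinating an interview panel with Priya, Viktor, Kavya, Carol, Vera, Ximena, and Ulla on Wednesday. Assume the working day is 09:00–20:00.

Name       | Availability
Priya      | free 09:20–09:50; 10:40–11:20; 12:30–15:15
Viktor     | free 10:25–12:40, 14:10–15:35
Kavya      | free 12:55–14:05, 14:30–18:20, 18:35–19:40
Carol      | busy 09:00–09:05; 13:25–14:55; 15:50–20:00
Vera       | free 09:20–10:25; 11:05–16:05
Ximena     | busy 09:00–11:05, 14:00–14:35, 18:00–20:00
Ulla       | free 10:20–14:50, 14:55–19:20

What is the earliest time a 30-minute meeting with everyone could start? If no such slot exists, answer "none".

Priya free: 09:20-09:50, 10:40-11:20, 12:30-15:15.
Viktor free: 10:25-12:40, 14:10-15:35.
Kavya free: 12:55-14:05, 14:30-18:20, 18:35-19:40.
Carol free: 09:05-13:25, 14:55-15:50 (invert busy blocks within the working day).
Vera free: 09:20-10:25, 11:05-16:05.
Ximena free: 11:05-14:00, 14:35-18:00 (invert busy blocks within the working day).
Ulla free: 10:20-14:50, 14:55-19:20.
Priya ∩ Viktor: 10:40-11:20, 12:30-12:40, 14:10-15:15.
Priya ∩ Viktor ∩ Kavya: 14:30-15:15.
Priya ∩ Viktor ∩ Kavya ∩ Carol: 14:55-15:15.
Priya ∩ Viktor ∩ Kavya ∩ Carol ∩ Vera: 14:55-15:15.
Priya ∩ Viktor ∩ Kavya ∩ Carol ∩ Vera ∩ Ximena: 14:55-15:15.
Priya ∩ Viktor ∩ Kavya ∩ Carol ∩ Vera ∩ Ximena ∩ Ulla: 14:55-15:15.
No common window is at least 30 minutes long.

none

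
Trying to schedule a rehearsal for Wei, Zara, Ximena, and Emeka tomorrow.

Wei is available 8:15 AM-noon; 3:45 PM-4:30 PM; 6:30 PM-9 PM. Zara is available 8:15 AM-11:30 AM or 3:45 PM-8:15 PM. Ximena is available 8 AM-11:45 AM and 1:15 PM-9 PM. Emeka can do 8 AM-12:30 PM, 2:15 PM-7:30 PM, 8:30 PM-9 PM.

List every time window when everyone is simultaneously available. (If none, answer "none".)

08:15-11:30, 15:45-16:30, 18:30-19:30

Wei ∩ Zara: 08:15-11:30, 15:45-16:30, 18:30-20:15.
Wei ∩ Zara ∩ Ximena: 08:15-11:30, 15:45-16:30, 18:30-20:15.
Wei ∩ Zara ∩ Ximena ∩ Emeka: 08:15-11:30, 15:45-16:30, 18:30-19:30.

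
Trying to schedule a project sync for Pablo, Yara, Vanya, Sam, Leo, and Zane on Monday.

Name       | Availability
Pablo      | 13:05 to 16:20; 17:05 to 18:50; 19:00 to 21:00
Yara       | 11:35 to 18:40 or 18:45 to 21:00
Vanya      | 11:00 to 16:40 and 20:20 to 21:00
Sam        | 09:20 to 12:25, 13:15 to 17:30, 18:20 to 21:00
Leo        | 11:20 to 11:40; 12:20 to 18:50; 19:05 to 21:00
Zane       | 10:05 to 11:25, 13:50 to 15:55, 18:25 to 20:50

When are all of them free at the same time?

13:50-15:55, 20:20-20:50

Pablo ∩ Yara: 13:05-16:20, 17:05-18:40, 18:45-18:50, 19:00-21:00.
Pablo ∩ Yara ∩ Vanya: 13:05-16:20, 20:20-21:00.
Pablo ∩ Yara ∩ Vanya ∩ Sam: 13:15-16:20, 20:20-21:00.
Pablo ∩ Yara ∩ Vanya ∩ Sam ∩ Leo: 13:15-16:20, 20:20-21:00.
Pablo ∩ Yara ∩ Vanya ∩ Sam ∩ Leo ∩ Zane: 13:50-15:55, 20:20-20:50.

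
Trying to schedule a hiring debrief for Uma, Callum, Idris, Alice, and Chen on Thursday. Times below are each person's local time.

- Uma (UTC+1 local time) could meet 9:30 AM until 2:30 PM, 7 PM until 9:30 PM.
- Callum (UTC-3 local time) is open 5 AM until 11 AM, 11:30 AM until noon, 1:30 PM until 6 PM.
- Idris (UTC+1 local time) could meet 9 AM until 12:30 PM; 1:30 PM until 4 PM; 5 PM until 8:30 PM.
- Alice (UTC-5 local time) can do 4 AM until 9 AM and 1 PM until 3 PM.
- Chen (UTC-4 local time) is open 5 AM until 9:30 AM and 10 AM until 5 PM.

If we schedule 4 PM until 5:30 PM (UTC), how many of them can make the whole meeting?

Uma in UTC: 08:30-13:30, 18:00-20:30 (subtract 1h to convert from UTC+1).
Callum in UTC: 08:00-14:00, 14:30-15:00, 16:30-21:00 (add 3h to convert from UTC-3).
Idris in UTC: 08:00-11:30, 12:30-15:00, 16:00-19:30 (subtract 1h to convert from UTC+1).
Alice in UTC: 09:00-14:00, 18:00-20:00 (add 5h to convert from UTC-5).
Chen in UTC: 09:00-13:30, 14:00-21:00 (add 4h to convert from UTC-4).
Idris and Chen can make the full 16:00-17:30 slot — that's 2.

2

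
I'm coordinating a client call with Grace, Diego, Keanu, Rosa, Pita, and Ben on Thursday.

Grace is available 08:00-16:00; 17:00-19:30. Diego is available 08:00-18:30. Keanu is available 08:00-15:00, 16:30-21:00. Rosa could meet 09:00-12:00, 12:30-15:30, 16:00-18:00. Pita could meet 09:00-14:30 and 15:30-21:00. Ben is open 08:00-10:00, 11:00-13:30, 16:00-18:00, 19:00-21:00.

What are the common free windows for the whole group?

Grace ∩ Diego: 08:00-16:00, 17:00-18:30.
Grace ∩ Diego ∩ Keanu: 08:00-15:00, 17:00-18:30.
Grace ∩ Diego ∩ Keanu ∩ Rosa: 09:00-12:00, 12:30-15:00, 17:00-18:00.
Grace ∩ Diego ∩ Keanu ∩ Rosa ∩ Pita: 09:00-12:00, 12:30-14:30, 17:00-18:00.
Grace ∩ Diego ∩ Keanu ∩ Rosa ∩ Pita ∩ Ben: 09:00-10:00, 11:00-12:00, 12:30-13:30, 17:00-18:00.
So the common availability across everyone is 09:00-10:00, 11:00-12:00, 12:30-13:30, 17:00-18:00.

09:00-10:00, 11:00-12:00, 12:30-13:30, 17:00-18:00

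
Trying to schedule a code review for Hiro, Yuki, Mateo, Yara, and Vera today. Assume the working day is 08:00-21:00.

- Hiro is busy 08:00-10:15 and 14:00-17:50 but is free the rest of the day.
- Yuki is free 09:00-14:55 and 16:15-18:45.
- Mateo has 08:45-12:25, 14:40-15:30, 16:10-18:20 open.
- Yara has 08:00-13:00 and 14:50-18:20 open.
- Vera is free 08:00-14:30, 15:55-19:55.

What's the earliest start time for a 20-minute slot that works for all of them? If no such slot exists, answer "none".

Hiro free: 10:15-14:00, 17:50-21:00 (invert busy blocks within the working day).
Yuki free: 09:00-14:55, 16:15-18:45.
Mateo free: 08:45-12:25, 14:40-15:30, 16:10-18:20.
Yara free: 08:00-13:00, 14:50-18:20.
Vera free: 08:00-14:30, 15:55-19:55.
Hiro ∩ Yuki: 10:15-14:00, 17:50-18:45.
Hiro ∩ Yuki ∩ Mateo: 10:15-12:25, 17:50-18:20.
Hiro ∩ Yuki ∩ Mateo ∩ Yara: 10:15-12:25, 17:50-18:20.
Hiro ∩ Yuki ∩ Mateo ∩ Yara ∩ Vera: 10:15-12:25, 17:50-18:20.
Those are the intersection windows.
The first common window of at least 20 minutes is 10:15-12:25, so the earliest start is 10:15.

10:15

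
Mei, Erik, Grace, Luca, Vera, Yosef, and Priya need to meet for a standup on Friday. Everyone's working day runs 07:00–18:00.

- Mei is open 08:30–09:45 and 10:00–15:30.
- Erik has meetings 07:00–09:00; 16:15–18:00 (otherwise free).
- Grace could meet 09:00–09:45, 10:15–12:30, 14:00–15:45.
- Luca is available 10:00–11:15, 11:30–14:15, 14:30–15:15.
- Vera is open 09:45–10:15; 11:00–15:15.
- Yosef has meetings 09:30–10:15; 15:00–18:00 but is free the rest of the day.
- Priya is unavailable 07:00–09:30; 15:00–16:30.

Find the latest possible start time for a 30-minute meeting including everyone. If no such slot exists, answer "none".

Mei free: 08:30-09:45, 10:00-15:30.
Erik free: 09:00-16:15 (invert busy blocks within the working day).
Grace free: 09:00-09:45, 10:15-12:30, 14:00-15:45.
Luca free: 10:00-11:15, 11:30-14:15, 14:30-15:15.
Vera free: 09:45-10:15, 11:00-15:15.
Yosef free: 07:00-09:30, 10:15-15:00 (invert busy blocks within the working day).
Priya free: 09:30-15:00, 16:30-18:00 (invert busy blocks within the working day).
Mei ∩ Erik: 09:00-09:45, 10:00-15:30.
Mei ∩ Erik ∩ Grace: 09:00-09:45, 10:15-12:30, 14:00-15:30.
Mei ∩ Erik ∩ Grace ∩ Luca: 10:15-11:15, 11:30-12:30, 14:00-14:15, 14:30-15:15.
Mei ∩ Erik ∩ Grace ∩ Luca ∩ Vera: 11:00-11:15, 11:30-12:30, 14:00-14:15, 14:30-15:15.
Mei ∩ Erik ∩ Grace ∩ Luca ∩ Vera ∩ Yosef: 11:00-11:15, 11:30-12:30, 14:00-14:15, 14:30-15:00.
Mei ∩ Erik ∩ Grace ∩ Luca ∩ Vera ∩ Yosef ∩ Priya: 11:00-11:15, 11:30-12:30, 14:00-14:15, 14:30-15:00.
Those are the intersection windows.
The last common window of at least 30 minutes is 14:30-15:00; a 30-minute meeting can start as late as 14:30 and still end by 15:00.

14:30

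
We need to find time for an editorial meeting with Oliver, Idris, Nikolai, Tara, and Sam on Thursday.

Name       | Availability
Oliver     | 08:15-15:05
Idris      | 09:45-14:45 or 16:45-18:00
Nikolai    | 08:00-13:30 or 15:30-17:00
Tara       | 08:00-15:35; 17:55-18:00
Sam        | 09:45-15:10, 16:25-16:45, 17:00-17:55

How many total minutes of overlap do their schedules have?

225

Oliver ∩ Idris: 09:45-14:45.
Oliver ∩ Idris ∩ Nikolai: 09:45-13:30.
Oliver ∩ Idris ∩ Nikolai ∩ Tara: 09:45-13:30.
Oliver ∩ Idris ∩ Nikolai ∩ Tara ∩ Sam: 09:45-13:30.
Those are the intersection windows.
That's a single block of 225 minutes.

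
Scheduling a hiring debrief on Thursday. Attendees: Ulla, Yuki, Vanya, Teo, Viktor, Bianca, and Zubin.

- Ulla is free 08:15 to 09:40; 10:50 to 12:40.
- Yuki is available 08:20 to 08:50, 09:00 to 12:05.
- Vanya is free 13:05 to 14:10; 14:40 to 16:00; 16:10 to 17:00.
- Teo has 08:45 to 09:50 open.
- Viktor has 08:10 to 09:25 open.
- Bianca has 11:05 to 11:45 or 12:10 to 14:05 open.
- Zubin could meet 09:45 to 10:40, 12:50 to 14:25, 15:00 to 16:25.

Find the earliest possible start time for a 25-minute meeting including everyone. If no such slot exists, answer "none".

none

Ulla ∩ Yuki: 08:20-08:50, 09:00-09:40, 10:50-12:05.
Ulla ∩ Yuki ∩ Vanya: ∅.
Ulla ∩ Yuki ∩ Vanya ∩ Teo: ∅.
Ulla ∩ Yuki ∩ Vanya ∩ Teo ∩ Viktor: ∅.
Ulla ∩ Yuki ∩ Vanya ∩ Teo ∩ Viktor ∩ Bianca: ∅.
Ulla ∩ Yuki ∩ Vanya ∩ Teo ∩ Viktor ∩ Bianca ∩ Zubin: ∅.
There is no time when everyone is free.
No common window is at least 25 minutes long.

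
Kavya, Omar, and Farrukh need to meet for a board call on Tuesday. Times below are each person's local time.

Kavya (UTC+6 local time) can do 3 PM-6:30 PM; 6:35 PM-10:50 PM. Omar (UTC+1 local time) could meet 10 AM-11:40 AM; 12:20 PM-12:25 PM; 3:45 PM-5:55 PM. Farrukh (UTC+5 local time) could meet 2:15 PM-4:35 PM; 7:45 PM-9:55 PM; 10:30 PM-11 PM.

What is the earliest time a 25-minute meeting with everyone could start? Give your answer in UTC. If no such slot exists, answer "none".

Kavya in UTC: 09:00-12:30, 12:35-16:50 (subtract 6h to convert from UTC+6).
Omar in UTC: 09:00-10:40, 11:20-11:25, 14:45-16:55 (subtract 1h to convert from UTC+1).
Farrukh in UTC: 09:15-11:35, 14:45-16:55, 17:30-18:00 (subtract 5h to convert from UTC+5).
Kavya ∩ Omar: 09:00-10:40, 11:20-11:25, 14:45-16:50.
Kavya ∩ Omar ∩ Farrukh: 09:15-10:40, 11:20-11:25, 14:45-16:50.
The first common window of at least 25 minutes is 09:15-10:40, so the earliest start is 09:15.

09:15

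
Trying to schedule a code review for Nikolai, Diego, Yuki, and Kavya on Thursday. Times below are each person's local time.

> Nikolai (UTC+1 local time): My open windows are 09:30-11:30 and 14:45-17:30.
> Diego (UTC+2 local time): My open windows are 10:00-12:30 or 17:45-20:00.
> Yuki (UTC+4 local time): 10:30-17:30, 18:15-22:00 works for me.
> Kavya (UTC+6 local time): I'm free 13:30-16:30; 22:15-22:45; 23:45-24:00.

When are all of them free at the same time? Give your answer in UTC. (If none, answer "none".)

Nikolai in UTC: 08:30-10:30, 13:45-16:30 (subtract 1h to convert from UTC+1).
Diego in UTC: 08:00-10:30, 15:45-18:00 (subtract 2h to convert from UTC+2).
Yuki in UTC: 06:30-13:30, 14:15-18:00 (subtract 4h to convert from UTC+4).
Kavya in UTC: 07:30-10:30, 16:15-16:45, 17:45-18:00 (subtract 6h to convert from UTC+6).
Nikolai ∩ Diego: 08:30-10:30, 15:45-16:30.
Nikolai ∩ Diego ∩ Yuki: 08:30-10:30, 15:45-16:30.
Nikolai ∩ Diego ∩ Yuki ∩ Kavya: 08:30-10:30, 16:15-16:30.
Those are the intersection windows.

08:30-10:30, 16:15-16:30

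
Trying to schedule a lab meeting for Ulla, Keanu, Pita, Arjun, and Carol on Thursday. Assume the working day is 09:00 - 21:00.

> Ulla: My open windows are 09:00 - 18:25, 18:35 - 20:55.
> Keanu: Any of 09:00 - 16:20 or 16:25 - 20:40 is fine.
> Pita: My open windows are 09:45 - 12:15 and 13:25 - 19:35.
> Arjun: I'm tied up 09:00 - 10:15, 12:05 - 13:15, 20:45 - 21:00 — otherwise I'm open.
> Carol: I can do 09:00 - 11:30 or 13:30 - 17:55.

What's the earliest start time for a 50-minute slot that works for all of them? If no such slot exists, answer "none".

Ulla free: 09:00-18:25, 18:35-20:55.
Keanu free: 09:00-16:20, 16:25-20:40.
Pita free: 09:45-12:15, 13:25-19:35.
Arjun free: 10:15-12:05, 13:15-20:45 (invert busy blocks within the working day).
Carol free: 09:00-11:30, 13:30-17:55.
Ulla ∩ Keanu: 09:00-16:20, 16:25-18:25, 18:35-20:40.
Ulla ∩ Keanu ∩ Pita: 09:45-12:15, 13:25-16:20, 16:25-18:25, 18:35-19:35.
Ulla ∩ Keanu ∩ Pita ∩ Arjun: 10:15-12:05, 13:25-16:20, 16:25-18:25, 18:35-19:35.
Ulla ∩ Keanu ∩ Pita ∩ Arjun ∩ Carol: 10:15-11:30, 13:30-16:20, 16:25-17:55.
The first common window of at least 50 minutes is 10:15-11:30, so the earliest start is 10:15.

10:15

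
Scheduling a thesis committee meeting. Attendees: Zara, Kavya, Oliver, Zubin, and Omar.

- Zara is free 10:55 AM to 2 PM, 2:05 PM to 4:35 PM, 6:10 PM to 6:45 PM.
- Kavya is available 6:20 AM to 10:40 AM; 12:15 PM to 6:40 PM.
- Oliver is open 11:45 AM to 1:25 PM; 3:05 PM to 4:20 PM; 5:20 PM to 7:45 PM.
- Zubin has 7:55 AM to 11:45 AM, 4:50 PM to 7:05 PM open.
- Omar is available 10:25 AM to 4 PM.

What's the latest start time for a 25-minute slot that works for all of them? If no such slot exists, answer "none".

Zara ∩ Kavya: 12:15-14:00, 14:05-16:35, 18:10-18:40.
Zara ∩ Kavya ∩ Oliver: 12:15-13:25, 15:05-16:20, 18:10-18:40.
Zara ∩ Kavya ∩ Oliver ∩ Zubin: 18:10-18:40.
Zara ∩ Kavya ∩ Oliver ∩ Zubin ∩ Omar: ∅.
There is no time when everyone is free.
No common window is at least 25 minutes long.

none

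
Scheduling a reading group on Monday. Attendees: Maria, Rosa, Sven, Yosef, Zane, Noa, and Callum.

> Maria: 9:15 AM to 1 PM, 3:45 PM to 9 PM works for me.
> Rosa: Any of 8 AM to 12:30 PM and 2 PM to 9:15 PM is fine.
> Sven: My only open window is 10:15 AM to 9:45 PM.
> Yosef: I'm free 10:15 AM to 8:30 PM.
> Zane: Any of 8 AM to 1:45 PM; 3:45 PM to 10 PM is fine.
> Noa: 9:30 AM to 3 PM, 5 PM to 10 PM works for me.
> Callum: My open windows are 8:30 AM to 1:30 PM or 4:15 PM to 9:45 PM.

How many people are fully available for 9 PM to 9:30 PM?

Sven, Zane, Noa, and Callum can make the full 21:00-21:30 slot — that's 4.

4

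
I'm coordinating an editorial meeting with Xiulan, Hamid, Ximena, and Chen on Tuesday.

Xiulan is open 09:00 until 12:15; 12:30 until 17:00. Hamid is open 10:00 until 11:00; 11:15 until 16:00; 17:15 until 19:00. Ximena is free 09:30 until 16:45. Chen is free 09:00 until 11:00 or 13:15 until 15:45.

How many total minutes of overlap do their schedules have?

Xiulan ∩ Hamid: 10:00-11:00, 11:15-12:15, 12:30-16:00.
Xiulan ∩ Hamid ∩ Ximena: 10:00-11:00, 11:15-12:15, 12:30-16:00.
Xiulan ∩ Hamid ∩ Ximena ∩ Chen: 10:00-11:00, 13:15-15:45.
Summing the common windows: 60 + 150 = 210 minutes.

210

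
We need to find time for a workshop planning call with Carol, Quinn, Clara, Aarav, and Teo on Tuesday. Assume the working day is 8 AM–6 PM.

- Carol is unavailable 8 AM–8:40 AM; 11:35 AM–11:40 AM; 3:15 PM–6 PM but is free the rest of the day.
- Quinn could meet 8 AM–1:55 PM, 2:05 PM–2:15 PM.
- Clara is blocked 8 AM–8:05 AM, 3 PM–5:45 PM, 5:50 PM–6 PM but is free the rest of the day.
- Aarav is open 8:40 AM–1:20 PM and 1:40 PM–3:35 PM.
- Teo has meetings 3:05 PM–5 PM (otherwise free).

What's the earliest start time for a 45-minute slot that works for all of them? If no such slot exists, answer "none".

08:40

Carol free: 08:40-11:35, 11:40-15:15 (invert busy blocks within the working day).
Quinn free: 08:00-13:55, 14:05-14:15.
Clara free: 08:05-15:00, 17:45-17:50 (invert busy blocks within the working day).
Aarav free: 08:40-13:20, 13:40-15:35.
Teo free: 08:00-15:05, 17:00-18:00 (invert busy blocks within the working day).
Carol ∩ Quinn: 08:40-11:35, 11:40-13:55, 14:05-14:15.
Carol ∩ Quinn ∩ Clara: 08:40-11:35, 11:40-13:55, 14:05-14:15.
Carol ∩ Quinn ∩ Clara ∩ Aarav: 08:40-11:35, 11:40-13:20, 13:40-13:55, 14:05-14:15.
Carol ∩ Quinn ∩ Clara ∩ Aarav ∩ Teo: 08:40-11:35, 11:40-13:20, 13:40-13:55, 14:05-14:15.
Those are the intersection windows.
The first common window of at least 45 minutes is 08:40-11:35, so the earliest start is 08:40.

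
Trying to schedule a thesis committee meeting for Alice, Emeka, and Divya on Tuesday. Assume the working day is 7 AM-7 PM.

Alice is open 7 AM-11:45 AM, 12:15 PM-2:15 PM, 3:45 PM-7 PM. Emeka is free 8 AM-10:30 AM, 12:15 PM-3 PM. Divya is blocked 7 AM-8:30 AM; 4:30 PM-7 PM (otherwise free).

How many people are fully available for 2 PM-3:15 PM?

1

Alice free: 07:00-11:45, 12:15-14:15, 15:45-19:00.
Emeka free: 08:00-10:30, 12:15-15:00.
Divya free: 08:30-16:30 (invert busy blocks within the working day).
Divya can make the full 14:00-15:15 slot — that's 1.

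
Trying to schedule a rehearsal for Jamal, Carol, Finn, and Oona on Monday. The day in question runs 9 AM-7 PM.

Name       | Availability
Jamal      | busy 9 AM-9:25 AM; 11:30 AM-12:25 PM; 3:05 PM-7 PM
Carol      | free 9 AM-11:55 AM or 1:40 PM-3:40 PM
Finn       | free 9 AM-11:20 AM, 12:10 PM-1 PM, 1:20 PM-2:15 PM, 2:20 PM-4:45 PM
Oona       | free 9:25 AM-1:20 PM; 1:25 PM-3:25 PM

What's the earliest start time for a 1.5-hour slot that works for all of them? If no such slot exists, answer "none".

Jamal free: 09:25-11:30, 12:25-15:05 (invert busy blocks within the working day).
Carol free: 09:00-11:55, 13:40-15:40.
Finn free: 09:00-11:20, 12:10-13:00, 13:20-14:15, 14:20-16:45.
Oona free: 09:25-13:20, 13:25-15:25.
Jamal ∩ Carol: 09:25-11:30, 13:40-15:05.
Jamal ∩ Carol ∩ Finn: 09:25-11:20, 13:40-14:15, 14:20-15:05.
Jamal ∩ Carol ∩ Finn ∩ Oona: 09:25-11:20, 13:40-14:15, 14:20-15:05.
The first common window of at least 90 minutes is 09:25-11:20, so the earliest start is 09:25.

09:25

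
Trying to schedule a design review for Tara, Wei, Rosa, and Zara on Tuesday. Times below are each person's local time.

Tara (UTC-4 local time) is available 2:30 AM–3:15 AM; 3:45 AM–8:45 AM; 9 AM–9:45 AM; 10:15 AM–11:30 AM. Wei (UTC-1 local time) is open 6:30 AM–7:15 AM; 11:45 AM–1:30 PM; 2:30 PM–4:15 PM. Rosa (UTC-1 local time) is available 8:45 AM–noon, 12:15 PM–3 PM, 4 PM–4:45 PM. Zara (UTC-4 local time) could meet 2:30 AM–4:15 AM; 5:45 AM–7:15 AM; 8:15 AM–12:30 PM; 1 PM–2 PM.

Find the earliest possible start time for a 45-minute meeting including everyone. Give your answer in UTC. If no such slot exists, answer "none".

none

Tara in UTC: 06:30-07:15, 07:45-12:45, 13:00-13:45, 14:15-15:30 (add 4h to convert from UTC-4).
Wei in UTC: 07:30-08:15, 12:45-14:30, 15:30-17:15 (add 1h to convert from UTC-1).
Rosa in UTC: 09:45-13:00, 13:15-16:00, 17:00-17:45 (add 1h to convert from UTC-1).
Zara in UTC: 06:30-08:15, 09:45-11:15, 12:15-16:30, 17:00-18:00 (add 4h to convert from UTC-4).
Tara ∩ Wei: 07:45-08:15, 13:00-13:45, 14:15-14:30.
Tara ∩ Wei ∩ Rosa: 13:15-13:45, 14:15-14:30.
Tara ∩ Wei ∩ Rosa ∩ Zara: 13:15-13:45, 14:15-14:30.
So the common availability across everyone is 13:15-13:45, 14:15-14:30.
No common window is at least 45 minutes long.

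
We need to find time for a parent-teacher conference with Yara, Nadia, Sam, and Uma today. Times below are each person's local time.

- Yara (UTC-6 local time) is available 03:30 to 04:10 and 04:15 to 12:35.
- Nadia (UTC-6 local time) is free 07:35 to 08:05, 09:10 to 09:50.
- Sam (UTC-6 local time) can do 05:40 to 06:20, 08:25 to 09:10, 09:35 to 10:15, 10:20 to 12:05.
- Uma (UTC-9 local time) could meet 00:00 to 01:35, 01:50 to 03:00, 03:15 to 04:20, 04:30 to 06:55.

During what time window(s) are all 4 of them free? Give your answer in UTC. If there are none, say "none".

15:35-15:50

Yara in UTC: 09:30-10:10, 10:15-18:35 (add 6h to convert from UTC-6).
Nadia in UTC: 13:35-14:05, 15:10-15:50 (add 6h to convert from UTC-6).
Sam in UTC: 11:40-12:20, 14:25-15:10, 15:35-16:15, 16:20-18:05 (add 6h to convert from UTC-6).
Uma in UTC: 09:00-10:35, 10:50-12:00, 12:15-13:20, 13:30-15:55 (add 9h to convert from UTC-9).
Yara ∩ Nadia: 13:35-14:05, 15:10-15:50.
Yara ∩ Nadia ∩ Sam: 15:35-15:50.
Yara ∩ Nadia ∩ Sam ∩ Uma: 15:35-15:50.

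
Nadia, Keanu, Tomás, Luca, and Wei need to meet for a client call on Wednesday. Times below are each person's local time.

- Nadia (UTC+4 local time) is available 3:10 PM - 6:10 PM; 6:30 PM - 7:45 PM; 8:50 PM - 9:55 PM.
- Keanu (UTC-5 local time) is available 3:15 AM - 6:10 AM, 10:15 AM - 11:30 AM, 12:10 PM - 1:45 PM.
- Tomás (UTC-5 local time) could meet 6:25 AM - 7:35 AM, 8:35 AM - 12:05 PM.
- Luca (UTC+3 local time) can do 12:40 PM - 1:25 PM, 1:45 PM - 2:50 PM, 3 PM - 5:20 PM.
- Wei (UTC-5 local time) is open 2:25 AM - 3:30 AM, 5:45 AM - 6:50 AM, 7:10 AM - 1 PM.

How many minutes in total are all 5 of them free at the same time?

0

Nadia in UTC: 11:10-14:10, 14:30-15:45, 16:50-17:55 (subtract 4h to convert from UTC+4).
Keanu in UTC: 08:15-11:10, 15:15-16:30, 17:10-18:45 (add 5h to convert from UTC-5).
Tomás in UTC: 11:25-12:35, 13:35-17:05 (add 5h to convert from UTC-5).
Luca in UTC: 09:40-10:25, 10:45-11:50, 12:00-14:20 (subtract 3h to convert from UTC+3).
Wei in UTC: 07:25-08:30, 10:45-11:50, 12:10-18:00 (add 5h to convert from UTC-5).
Nadia ∩ Keanu: 15:15-15:45, 17:10-17:55.
Nadia ∩ Keanu ∩ Tomás: 15:15-15:45.
Nadia ∩ Keanu ∩ Tomás ∩ Luca: ∅.
Nadia ∩ Keanu ∩ Tomás ∩ Luca ∩ Wei: ∅.
There is no time when everyone is free.
There is no common window, so the total is 0 minutes.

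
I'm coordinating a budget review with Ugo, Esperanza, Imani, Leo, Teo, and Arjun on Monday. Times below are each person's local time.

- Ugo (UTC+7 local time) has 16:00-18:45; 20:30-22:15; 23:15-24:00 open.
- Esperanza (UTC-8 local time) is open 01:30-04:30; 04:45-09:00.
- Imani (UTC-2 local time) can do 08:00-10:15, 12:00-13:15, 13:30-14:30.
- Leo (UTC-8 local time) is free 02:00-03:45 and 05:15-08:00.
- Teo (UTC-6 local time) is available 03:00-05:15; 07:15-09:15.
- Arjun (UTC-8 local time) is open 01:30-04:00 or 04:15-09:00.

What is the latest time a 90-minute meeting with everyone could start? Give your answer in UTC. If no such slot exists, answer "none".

Ugo in UTC: 09:00-11:45, 13:30-15:15, 16:15-17:00 (subtract 7h to convert from UTC+7).
Esperanza in UTC: 09:30-12:30, 12:45-17:00 (add 8h to convert from UTC-8).
Imani in UTC: 10:00-12:15, 14:00-15:15, 15:30-16:30 (add 2h to convert from UTC-2).
Leo in UTC: 10:00-11:45, 13:15-16:00 (add 8h to convert from UTC-8).
Teo in UTC: 09:00-11:15, 13:15-15:15 (add 6h to convert from UTC-6).
Arjun in UTC: 09:30-12:00, 12:15-17:00 (add 8h to convert from UTC-8).
Ugo ∩ Esperanza: 09:30-11:45, 13:30-15:15, 16:15-17:00.
Ugo ∩ Esperanza ∩ Imani: 10:00-11:45, 14:00-15:15, 16:15-16:30.
Ugo ∩ Esperanza ∩ Imani ∩ Leo: 10:00-11:45, 14:00-15:15.
Ugo ∩ Esperanza ∩ Imani ∩ Leo ∩ Teo: 10:00-11:15, 14:00-15:15.
Ugo ∩ Esperanza ∩ Imani ∩ Leo ∩ Teo ∩ Arjun: 10:00-11:15, 14:00-15:15.
No common window is at least 90 minutes long.

none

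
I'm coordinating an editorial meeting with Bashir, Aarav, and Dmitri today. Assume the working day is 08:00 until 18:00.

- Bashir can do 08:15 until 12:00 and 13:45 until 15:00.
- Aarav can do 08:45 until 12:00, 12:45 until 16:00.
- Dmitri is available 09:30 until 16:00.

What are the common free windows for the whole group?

09:30-12:00, 13:45-15:00

Bashir ∩ Aarav: 08:45-12:00, 13:45-15:00.
Bashir ∩ Aarav ∩ Dmitri: 09:30-12:00, 13:45-15:00.
So the common availability across everyone is 09:30-12:00, 13:45-15:00.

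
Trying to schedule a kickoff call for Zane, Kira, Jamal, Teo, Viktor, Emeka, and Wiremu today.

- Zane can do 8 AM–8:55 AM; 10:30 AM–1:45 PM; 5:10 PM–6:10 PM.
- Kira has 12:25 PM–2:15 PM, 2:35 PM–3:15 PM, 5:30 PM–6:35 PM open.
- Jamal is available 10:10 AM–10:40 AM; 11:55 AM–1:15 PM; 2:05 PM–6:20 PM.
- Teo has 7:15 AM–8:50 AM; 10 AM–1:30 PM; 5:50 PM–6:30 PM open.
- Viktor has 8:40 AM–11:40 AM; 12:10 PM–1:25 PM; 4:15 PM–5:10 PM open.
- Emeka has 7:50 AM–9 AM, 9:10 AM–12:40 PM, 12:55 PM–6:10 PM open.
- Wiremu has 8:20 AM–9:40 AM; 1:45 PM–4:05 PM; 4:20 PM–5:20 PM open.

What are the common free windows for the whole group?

none

Zane ∩ Kira: 12:25-13:45, 17:30-18:10.
Zane ∩ Kira ∩ Jamal: 12:25-13:15, 17:30-18:10.
Zane ∩ Kira ∩ Jamal ∩ Teo: 12:25-13:15, 17:50-18:10.
Zane ∩ Kira ∩ Jamal ∩ Teo ∩ Viktor: 12:25-13:15.
Zane ∩ Kira ∩ Jamal ∩ Teo ∩ Viktor ∩ Emeka: 12:25-12:40, 12:55-13:15.
Zane ∩ Kira ∩ Jamal ∩ Teo ∩ Viktor ∩ Emeka ∩ Wiremu: ∅.
There is no time when everyone is free.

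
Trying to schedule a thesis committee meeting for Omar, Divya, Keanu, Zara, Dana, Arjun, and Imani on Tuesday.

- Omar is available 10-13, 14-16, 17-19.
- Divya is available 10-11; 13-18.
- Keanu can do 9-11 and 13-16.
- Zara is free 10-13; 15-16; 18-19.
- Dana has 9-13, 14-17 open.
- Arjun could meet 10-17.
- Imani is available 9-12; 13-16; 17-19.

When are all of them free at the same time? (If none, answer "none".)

10:00-11:00, 15:00-16:00

Omar ∩ Divya: 10:00-11:00, 14:00-16:00, 17:00-18:00.
Omar ∩ Divya ∩ Keanu: 10:00-11:00, 14:00-16:00.
Omar ∩ Divya ∩ Keanu ∩ Zara: 10:00-11:00, 15:00-16:00.
Omar ∩ Divya ∩ Keanu ∩ Zara ∩ Dana: 10:00-11:00, 15:00-16:00.
Omar ∩ Divya ∩ Keanu ∩ Zara ∩ Dana ∩ Arjun: 10:00-11:00, 15:00-16:00.
Omar ∩ Divya ∩ Keanu ∩ Zara ∩ Dana ∩ Arjun ∩ Imani: 10:00-11:00, 15:00-16:00.
Those are the intersection windows.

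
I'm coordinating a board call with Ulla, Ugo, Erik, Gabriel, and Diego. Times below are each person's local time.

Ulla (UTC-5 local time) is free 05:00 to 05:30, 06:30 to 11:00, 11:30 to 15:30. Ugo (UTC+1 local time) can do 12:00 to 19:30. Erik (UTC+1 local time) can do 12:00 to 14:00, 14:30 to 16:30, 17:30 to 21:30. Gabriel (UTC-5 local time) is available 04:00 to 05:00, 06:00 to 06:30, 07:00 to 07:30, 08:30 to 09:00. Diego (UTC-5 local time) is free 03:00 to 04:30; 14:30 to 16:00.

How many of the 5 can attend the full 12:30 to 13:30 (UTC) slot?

2

Ulla in UTC: 10:00-10:30, 11:30-16:00, 16:30-20:30 (add 5h to convert from UTC-5).
Ugo in UTC: 11:00-18:30 (subtract 1h to convert from UTC+1).
Erik in UTC: 11:00-13:00, 13:30-15:30, 16:30-20:30 (subtract 1h to convert from UTC+1).
Gabriel in UTC: 09:00-10:00, 11:00-11:30, 12:00-12:30, 13:30-14:00 (add 5h to convert from UTC-5).
Diego in UTC: 08:00-09:30, 19:30-21:00 (add 5h to convert from UTC-5).
Ulla and Ugo can make the full 12:30-13:30 slot — that's 2.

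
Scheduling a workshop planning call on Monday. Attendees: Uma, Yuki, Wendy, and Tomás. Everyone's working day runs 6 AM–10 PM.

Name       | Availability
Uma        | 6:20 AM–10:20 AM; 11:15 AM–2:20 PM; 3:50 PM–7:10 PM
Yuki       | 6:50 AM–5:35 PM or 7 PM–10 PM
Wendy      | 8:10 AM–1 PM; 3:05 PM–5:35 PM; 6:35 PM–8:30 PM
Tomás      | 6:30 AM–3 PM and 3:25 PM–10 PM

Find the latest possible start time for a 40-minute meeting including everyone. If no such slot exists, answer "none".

Uma ∩ Yuki: 06:50-10:20, 11:15-14:20, 15:50-17:35, 19:00-19:10.
Uma ∩ Yuki ∩ Wendy: 08:10-10:20, 11:15-13:00, 15:50-17:35, 19:00-19:10.
Uma ∩ Yuki ∩ Wendy ∩ Tomás: 08:10-10:20, 11:15-13:00, 15:50-17:35, 19:00-19:10.
So the common availability across everyone is 08:10-10:20, 11:15-13:00, 15:50-17:35, 19:00-19:10.
The last common window of at least 40 minutes is 15:50-17:35; a 40-minute meeting can start as late as 16:55 and still end by 17:35.

16:55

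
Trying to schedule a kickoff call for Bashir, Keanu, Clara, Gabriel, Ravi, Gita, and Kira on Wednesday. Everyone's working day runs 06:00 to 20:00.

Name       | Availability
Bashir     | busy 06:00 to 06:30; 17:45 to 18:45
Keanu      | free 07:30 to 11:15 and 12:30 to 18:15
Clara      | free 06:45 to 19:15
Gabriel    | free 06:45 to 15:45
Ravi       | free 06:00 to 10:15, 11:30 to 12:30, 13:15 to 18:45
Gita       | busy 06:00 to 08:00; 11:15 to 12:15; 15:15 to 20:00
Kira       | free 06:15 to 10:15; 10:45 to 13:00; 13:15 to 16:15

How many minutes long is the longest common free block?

135

Bashir free: 06:30-17:45, 18:45-20:00 (invert busy blocks within the working day).
Keanu free: 07:30-11:15, 12:30-18:15.
Clara free: 06:45-19:15.
Gabriel free: 06:45-15:45.
Ravi free: 06:00-10:15, 11:30-12:30, 13:15-18:45.
Gita free: 08:00-11:15, 12:15-15:15 (invert busy blocks within the working day).
Kira free: 06:15-10:15, 10:45-13:00, 13:15-16:15.
Bashir ∩ Keanu: 07:30-11:15, 12:30-17:45.
Bashir ∩ Keanu ∩ Clara: 07:30-11:15, 12:30-17:45.
Bashir ∩ Keanu ∩ Clara ∩ Gabriel: 07:30-11:15, 12:30-15:45.
Bashir ∩ Keanu ∩ Clara ∩ Gabriel ∩ Ravi: 07:30-10:15, 13:15-15:45.
Bashir ∩ Keanu ∩ Clara ∩ Gabriel ∩ Ravi ∩ Gita: 08:00-10:15, 13:15-15:15.
Bashir ∩ Keanu ∩ Clara ∩ Gabriel ∩ Ravi ∩ Gita ∩ Kira: 08:00-10:15, 13:15-15:15.
The longest is 08:00-10:15 at 135 minutes.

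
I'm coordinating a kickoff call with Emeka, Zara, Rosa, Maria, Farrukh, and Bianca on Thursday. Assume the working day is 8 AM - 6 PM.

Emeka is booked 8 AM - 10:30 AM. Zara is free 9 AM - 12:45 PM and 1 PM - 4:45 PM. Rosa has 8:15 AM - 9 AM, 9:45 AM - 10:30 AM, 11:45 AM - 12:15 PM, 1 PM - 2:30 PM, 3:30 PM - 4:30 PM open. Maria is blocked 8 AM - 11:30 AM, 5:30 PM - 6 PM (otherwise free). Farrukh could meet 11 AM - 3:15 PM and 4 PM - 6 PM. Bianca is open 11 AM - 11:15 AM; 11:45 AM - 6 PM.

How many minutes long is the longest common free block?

90

Emeka free: 10:30-18:00 (invert busy blocks within the working day).
Zara free: 09:00-12:45, 13:00-16:45.
Rosa free: 08:15-09:00, 09:45-10:30, 11:45-12:15, 13:00-14:30, 15:30-16:30.
Maria free: 11:30-17:30 (invert busy blocks within the working day).
Farrukh free: 11:00-15:15, 16:00-18:00.
Bianca free: 11:00-11:15, 11:45-18:00.
Emeka ∩ Zara: 10:30-12:45, 13:00-16:45.
Emeka ∩ Zara ∩ Rosa: 11:45-12:15, 13:00-14:30, 15:30-16:30.
Emeka ∩ Zara ∩ Rosa ∩ Maria: 11:45-12:15, 13:00-14:30, 15:30-16:30.
Emeka ∩ Zara ∩ Rosa ∩ Maria ∩ Farrukh: 11:45-12:15, 13:00-14:30, 16:00-16:30.
Emeka ∩ Zara ∩ Rosa ∩ Maria ∩ Farrukh ∩ Bianca: 11:45-12:15, 13:00-14:30, 16:00-16:30.
The longest is 13:00-14:30 at 90 minutes.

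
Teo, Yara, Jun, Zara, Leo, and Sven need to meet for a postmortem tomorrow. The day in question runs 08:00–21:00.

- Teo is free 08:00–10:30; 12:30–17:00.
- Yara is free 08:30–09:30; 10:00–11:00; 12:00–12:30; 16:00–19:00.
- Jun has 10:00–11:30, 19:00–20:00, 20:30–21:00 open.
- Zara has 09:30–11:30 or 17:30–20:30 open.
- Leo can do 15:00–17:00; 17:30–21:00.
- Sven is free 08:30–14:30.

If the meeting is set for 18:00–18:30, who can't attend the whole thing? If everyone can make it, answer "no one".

Jun, Sven, Teo

Teo: not fully free for 18:00-18:30. Yara: free for 18:00-18:30. Jun: not fully free for 18:00-18:30. Zara: free for 18:00-18:30. Leo: free for 18:00-18:30. Sven: not fully free for 18:00-18:30.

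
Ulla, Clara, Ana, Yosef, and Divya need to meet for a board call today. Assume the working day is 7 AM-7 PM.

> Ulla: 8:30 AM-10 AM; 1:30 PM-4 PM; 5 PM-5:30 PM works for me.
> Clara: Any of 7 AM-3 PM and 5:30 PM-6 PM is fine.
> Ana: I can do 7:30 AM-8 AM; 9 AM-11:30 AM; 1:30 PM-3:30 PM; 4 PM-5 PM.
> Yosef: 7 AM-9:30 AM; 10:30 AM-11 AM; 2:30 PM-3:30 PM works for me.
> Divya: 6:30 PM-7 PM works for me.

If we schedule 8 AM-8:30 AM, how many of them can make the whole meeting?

Clara and Yosef can make the full 08:00-08:30 slot — that's 2.

2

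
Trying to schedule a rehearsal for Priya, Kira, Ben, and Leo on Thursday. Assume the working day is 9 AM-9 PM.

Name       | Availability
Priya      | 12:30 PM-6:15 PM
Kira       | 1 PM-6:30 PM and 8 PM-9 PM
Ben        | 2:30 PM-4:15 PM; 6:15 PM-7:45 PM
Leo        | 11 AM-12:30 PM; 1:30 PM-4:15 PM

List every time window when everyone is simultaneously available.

Priya ∩ Kira: 13:00-18:15.
Priya ∩ Kira ∩ Ben: 14:30-16:15.
Priya ∩ Kira ∩ Ben ∩ Leo: 14:30-16:15.
So the common availability across everyone is 14:30-16:15.

14:30-16:15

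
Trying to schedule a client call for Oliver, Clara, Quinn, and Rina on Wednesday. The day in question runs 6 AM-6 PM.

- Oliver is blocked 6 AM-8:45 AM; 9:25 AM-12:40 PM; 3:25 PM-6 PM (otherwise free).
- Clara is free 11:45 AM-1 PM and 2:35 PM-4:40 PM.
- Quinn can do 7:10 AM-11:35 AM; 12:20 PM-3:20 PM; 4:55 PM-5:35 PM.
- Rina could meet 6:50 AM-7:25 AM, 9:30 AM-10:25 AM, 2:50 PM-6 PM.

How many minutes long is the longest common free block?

30

Oliver free: 08:45-09:25, 12:40-15:25 (invert busy blocks within the working day).
Clara free: 11:45-13:00, 14:35-16:40.
Quinn free: 07:10-11:35, 12:20-15:20, 16:55-17:35.
Rina free: 06:50-07:25, 09:30-10:25, 14:50-18:00.
Oliver ∩ Clara: 12:40-13:00, 14:35-15:25.
Oliver ∩ Clara ∩ Quinn: 12:40-13:00, 14:35-15:20.
Oliver ∩ Clara ∩ Quinn ∩ Rina: 14:50-15:20.
The longest is 14:50-15:20 at 30 minutes.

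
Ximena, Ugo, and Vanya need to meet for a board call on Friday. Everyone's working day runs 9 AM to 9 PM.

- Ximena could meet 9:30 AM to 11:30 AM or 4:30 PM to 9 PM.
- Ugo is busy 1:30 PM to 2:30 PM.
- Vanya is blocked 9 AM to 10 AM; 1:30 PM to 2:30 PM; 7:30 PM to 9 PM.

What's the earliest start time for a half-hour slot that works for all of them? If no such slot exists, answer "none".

Ximena free: 09:30-11:30, 16:30-21:00.
Ugo free: 09:00-13:30, 14:30-21:00 (invert busy blocks within the working day).
Vanya free: 10:00-13:30, 14:30-19:30 (invert busy blocks within the working day).
Ximena ∩ Ugo: 09:30-11:30, 16:30-21:00.
Ximena ∩ Ugo ∩ Vanya: 10:00-11:30, 16:30-19:30.
The first common window of at least 30 minutes is 10:00-11:30, so the earliest start is 10:00.

10:00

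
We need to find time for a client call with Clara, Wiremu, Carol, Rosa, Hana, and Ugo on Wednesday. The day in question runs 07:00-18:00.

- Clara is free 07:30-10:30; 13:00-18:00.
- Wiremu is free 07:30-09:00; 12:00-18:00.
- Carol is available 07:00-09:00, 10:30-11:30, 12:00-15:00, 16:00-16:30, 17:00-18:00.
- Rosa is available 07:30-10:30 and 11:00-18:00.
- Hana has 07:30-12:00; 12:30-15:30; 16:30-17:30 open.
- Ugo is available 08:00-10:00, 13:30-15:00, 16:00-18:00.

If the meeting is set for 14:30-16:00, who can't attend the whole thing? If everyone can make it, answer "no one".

Carol, Hana, Ugo

Clara: free for 14:30-16:00. Wiremu: free for 14:30-16:00. Carol: not fully free for 14:30-16:00. Rosa: free for 14:30-16:00. Hana: not fully free for 14:30-16:00. Ugo: not fully free for 14:30-16:00.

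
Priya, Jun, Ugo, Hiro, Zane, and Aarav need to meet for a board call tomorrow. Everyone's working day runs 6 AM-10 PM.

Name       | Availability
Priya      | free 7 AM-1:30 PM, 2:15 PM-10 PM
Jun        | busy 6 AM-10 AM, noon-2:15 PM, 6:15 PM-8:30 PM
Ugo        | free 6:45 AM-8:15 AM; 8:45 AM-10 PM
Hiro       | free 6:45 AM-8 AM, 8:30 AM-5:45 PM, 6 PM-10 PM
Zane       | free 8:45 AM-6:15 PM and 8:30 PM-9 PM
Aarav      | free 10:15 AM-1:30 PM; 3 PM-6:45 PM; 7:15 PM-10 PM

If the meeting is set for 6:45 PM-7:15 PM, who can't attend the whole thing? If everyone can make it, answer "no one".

Aarav, Jun, Zane

Priya free: 07:00-13:30, 14:15-22:00.
Jun free: 10:00-12:00, 14:15-18:15, 20:30-22:00 (invert busy blocks within the working day).
Ugo free: 06:45-08:15, 08:45-22:00.
Hiro free: 06:45-08:00, 08:30-17:45, 18:00-22:00.
Zane free: 08:45-18:15, 20:30-21:00.
Aarav free: 10:15-13:30, 15:00-18:45, 19:15-22:00.
Priya: free for 18:45-19:15. Jun: not fully free for 18:45-19:15. Ugo: free for 18:45-19:15. Hiro: free for 18:45-19:15. Zane: not fully free for 18:45-19:15. Aarav: not fully free for 18:45-19:15.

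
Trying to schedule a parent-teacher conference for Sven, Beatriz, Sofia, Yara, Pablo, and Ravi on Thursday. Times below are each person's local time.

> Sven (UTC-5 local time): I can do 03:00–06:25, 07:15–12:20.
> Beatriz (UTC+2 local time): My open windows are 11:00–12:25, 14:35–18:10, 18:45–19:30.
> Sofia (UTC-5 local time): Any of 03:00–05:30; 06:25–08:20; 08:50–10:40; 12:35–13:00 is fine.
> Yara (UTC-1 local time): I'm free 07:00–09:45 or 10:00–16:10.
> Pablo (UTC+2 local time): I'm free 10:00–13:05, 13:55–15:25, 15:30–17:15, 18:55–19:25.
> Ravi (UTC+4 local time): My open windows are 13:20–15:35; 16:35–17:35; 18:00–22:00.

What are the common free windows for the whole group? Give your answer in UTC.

Sven in UTC: 08:00-11:25, 12:15-17:20 (add 5h to convert from UTC-5).
Beatriz in UTC: 09:00-10:25, 12:35-16:10, 16:45-17:30 (subtract 2h to convert from UTC+2).
Sofia in UTC: 08:00-10:30, 11:25-13:20, 13:50-15:40, 17:35-18:00 (add 5h to convert from UTC-5).
Yara in UTC: 08:00-10:45, 11:00-17:10 (add 1h to convert from UTC-1).
Pablo in UTC: 08:00-11:05, 11:55-13:25, 13:30-15:15, 16:55-17:25 (subtract 2h to convert from UTC+2).
Ravi in UTC: 09:20-11:35, 12:35-13:35, 14:00-18:00 (subtract 4h to convert from UTC+4).
Sven ∩ Beatriz: 09:00-10:25, 12:35-16:10, 16:45-17:20.
Sven ∩ Beatriz ∩ Sofia: 09:00-10:25, 12:35-13:20, 13:50-15:40.
Sven ∩ Beatriz ∩ Sofia ∩ Yara: 09:00-10:25, 12:35-13:20, 13:50-15:40.
Sven ∩ Beatriz ∩ Sofia ∩ Yara ∩ Pablo: 09:00-10:25, 12:35-13:20, 13:50-15:15.
Sven ∩ Beatriz ∩ Sofia ∩ Yara ∩ Pablo ∩ Ravi: 09:20-10:25, 12:35-13:20, 14:00-15:15.

09:20-10:25, 12:35-13:20, 14:00-15:15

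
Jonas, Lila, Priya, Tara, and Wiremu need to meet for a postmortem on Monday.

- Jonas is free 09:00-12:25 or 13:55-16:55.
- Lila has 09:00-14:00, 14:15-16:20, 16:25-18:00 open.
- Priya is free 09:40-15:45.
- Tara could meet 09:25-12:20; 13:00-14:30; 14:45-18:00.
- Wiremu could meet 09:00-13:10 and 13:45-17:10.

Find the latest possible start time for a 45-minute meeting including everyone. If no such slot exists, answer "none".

Jonas ∩ Lila: 09:00-12:25, 13:55-14:00, 14:15-16:20, 16:25-16:55.
Jonas ∩ Lila ∩ Priya: 09:40-12:25, 13:55-14:00, 14:15-15:45.
Jonas ∩ Lila ∩ Priya ∩ Tara: 09:40-12:20, 13:55-14:00, 14:15-14:30, 14:45-15:45.
Jonas ∩ Lila ∩ Priya ∩ Tara ∩ Wiremu: 09:40-12:20, 13:55-14:00, 14:15-14:30, 14:45-15:45.
The last common window of at least 45 minutes is 14:45-15:45; a 45-minute meeting can start as late as 15:00 and still end by 15:45.

15:00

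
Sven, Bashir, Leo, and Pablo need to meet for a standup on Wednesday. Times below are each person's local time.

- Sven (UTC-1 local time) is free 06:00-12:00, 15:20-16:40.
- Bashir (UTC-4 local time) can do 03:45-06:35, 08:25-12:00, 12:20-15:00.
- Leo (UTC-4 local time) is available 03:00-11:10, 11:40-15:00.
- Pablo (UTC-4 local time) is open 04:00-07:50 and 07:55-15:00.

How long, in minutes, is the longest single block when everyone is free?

Sven in UTC: 07:00-13:00, 16:20-17:40 (add 1h to convert from UTC-1).
Bashir in UTC: 07:45-10:35, 12:25-16:00, 16:20-19:00 (add 4h to convert from UTC-4).
Leo in UTC: 07:00-15:10, 15:40-19:00 (add 4h to convert from UTC-4).
Pablo in UTC: 08:00-11:50, 11:55-19:00 (add 4h to convert from UTC-4).
Sven ∩ Bashir: 07:45-10:35, 12:25-13:00, 16:20-17:40.
Sven ∩ Bashir ∩ Leo: 07:45-10:35, 12:25-13:00, 16:20-17:40.
Sven ∩ Bashir ∩ Leo ∩ Pablo: 08:00-10:35, 12:25-13:00, 16:20-17:40.
So the common availability across everyone is 08:00-10:35, 12:25-13:00, 16:20-17:40.
The longest is 08:00-10:35 at 155 minutes.

155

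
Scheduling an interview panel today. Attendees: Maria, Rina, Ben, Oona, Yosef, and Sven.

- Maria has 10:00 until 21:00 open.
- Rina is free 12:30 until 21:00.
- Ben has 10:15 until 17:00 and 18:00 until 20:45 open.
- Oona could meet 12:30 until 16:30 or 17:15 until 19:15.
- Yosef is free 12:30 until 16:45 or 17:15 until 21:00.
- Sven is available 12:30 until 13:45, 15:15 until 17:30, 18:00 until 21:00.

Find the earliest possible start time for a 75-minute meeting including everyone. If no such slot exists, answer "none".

Maria ∩ Rina: 12:30-21:00.
Maria ∩ Rina ∩ Ben: 12:30-17:00, 18:00-20:45.
Maria ∩ Rina ∩ Ben ∩ Oona: 12:30-16:30, 18:00-19:15.
Maria ∩ Rina ∩ Ben ∩ Oona ∩ Yosef: 12:30-16:30, 18:00-19:15.
Maria ∩ Rina ∩ Ben ∩ Oona ∩ Yosef ∩ Sven: 12:30-13:45, 15:15-16:30, 18:00-19:15.
The first common window of at least 75 minutes is 12:30-13:45, so the earliest start is 12:30.

12:30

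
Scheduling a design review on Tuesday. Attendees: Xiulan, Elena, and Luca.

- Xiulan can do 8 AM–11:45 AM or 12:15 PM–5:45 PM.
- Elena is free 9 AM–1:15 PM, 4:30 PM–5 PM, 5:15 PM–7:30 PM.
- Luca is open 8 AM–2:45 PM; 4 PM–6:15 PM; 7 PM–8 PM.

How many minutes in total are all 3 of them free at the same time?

Xiulan ∩ Elena: 09:00-11:45, 12:15-13:15, 16:30-17:00, 17:15-17:45.
Xiulan ∩ Elena ∩ Luca: 09:00-11:45, 12:15-13:15, 16:30-17:00, 17:15-17:45.
Summing the common windows: 165 + 60 + 30 + 30 = 285 minutes.

285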